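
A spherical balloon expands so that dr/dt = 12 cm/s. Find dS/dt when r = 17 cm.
1632π cm²/s

S = 4πr²
dS/dt = dS/dr · dr/dt = 8πr · 12
At r = 17: dS/dt = 1632π cm²/s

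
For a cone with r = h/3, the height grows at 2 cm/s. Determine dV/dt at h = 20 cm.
800π/9 cm³/s

V = (1/3)π(h/3)²h = πh³/27
dV/dt = πh²/9 · 2
At h = 20: dV/dt = 800π/9 cm³/s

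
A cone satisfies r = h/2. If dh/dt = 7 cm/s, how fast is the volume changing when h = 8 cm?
112π cm³/s

V = (1/3)π(h/2)²h = πh³/12
dV/dt = πh²/4 · 7
At h = 8: dV/dt = 112π cm³/s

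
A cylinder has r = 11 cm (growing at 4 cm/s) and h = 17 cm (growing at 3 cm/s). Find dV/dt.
1859π cm³/s

V = πr²h
dV/dt = 2πrh·dr/dt + πr²·dh/dt
= 2π(11)(17)(4) + π(11)²(3)
= 1859π cm³/s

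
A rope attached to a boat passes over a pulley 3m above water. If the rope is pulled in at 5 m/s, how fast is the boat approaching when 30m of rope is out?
50√11/33 ≈ 5.025 m/s

rope² = x² + 3²
x = √(30² - 3²) = 9√11
dx/dt = (rope/x) · d(rope)/dt = (30/(9√11)) · (-5) = -50√11/33 m/s
The boat approaches at 50√11/33 ≈ 5.025 m/s.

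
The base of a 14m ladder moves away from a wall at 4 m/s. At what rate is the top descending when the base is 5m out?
20√19/57 ≈ 1.529 m/s

x² + y² = 14²
2x·dx/dt + 2y·dy/dt = 0
dy/dt = -x/y · dx/dt = -5/(3√19) · 4 = -20√19/57 m/s
The top is descending at 20√19/57 ≈ 1.529 m/s.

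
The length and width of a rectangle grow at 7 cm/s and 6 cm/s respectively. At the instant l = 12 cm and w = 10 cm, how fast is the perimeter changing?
26 cm/s

P = 2(l + w)
dP/dt = 2(dl/dt + dw/dt) = 2(7 + 6) = 26 cm/s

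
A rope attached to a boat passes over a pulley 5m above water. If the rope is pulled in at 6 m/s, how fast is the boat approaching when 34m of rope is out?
68√1131/377 ≈ 6.066 m/s

rope² = x² + 5²
x = √(34² - 5²) = √1131
dx/dt = (rope/x) · d(rope)/dt = (34/√1131) · (-6) = -68√1131/377 m/s
The boat approaches at 68√1131/377 ≈ 6.066 m/s.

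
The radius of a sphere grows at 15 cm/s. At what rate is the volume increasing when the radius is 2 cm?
240π cm³/s

V = (4/3)πr³
dV/dt = dV/dr · dr/dt = 4πr² · 15
At r = 2: dV/dt = 240π cm³/s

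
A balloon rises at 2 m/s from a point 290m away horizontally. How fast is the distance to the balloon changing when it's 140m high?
28√1037/1037 ≈ 0.8695 m/s

z² = 290² + y²
z = √(290² + 140²) = 10√1037
dz/dt = y/z · dy/dt = 140/(10√1037) · 2 = 28√1037/1037 ≈ 0.8695 m/s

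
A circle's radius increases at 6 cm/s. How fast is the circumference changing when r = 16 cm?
12π cm/s

C = 2πr
dC/dt = 2π · dr/dt = 2π · 6 = 12π cm/s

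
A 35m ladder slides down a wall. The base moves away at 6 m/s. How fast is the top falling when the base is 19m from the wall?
19√6/12 ≈ 3.878 m/s

x² + y² = 35²
2x·dx/dt + 2y·dy/dt = 0
dy/dt = -x/y · dx/dt = -19/(12√6) · 6 = -19√6/12 m/s
The top is descending at 19√6/12 ≈ 3.878 m/s.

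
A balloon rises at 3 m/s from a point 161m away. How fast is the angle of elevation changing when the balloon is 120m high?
0.011979 rad/s

tan(θ) = y/161
sec²(θ) · dθ/dt = (1/161) · dy/dt
dθ/dt = cos²(θ)/161 · 3 = 161/(161² + 120²) · 3
dθ/dt = 0.011979 rad/s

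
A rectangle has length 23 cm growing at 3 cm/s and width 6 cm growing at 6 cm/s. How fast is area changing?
156 cm²/s

A = lw
dA/dt = w·dl/dt + l·dw/dt = 6·3 + 23·6 = 156 cm²/s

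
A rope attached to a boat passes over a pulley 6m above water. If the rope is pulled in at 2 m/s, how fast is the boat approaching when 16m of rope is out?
16√55/55 ≈ 2.157 m/s

rope² = x² + 6²
x = √(16² - 6²) = 2√55
dx/dt = (rope/x) · d(rope)/dt = (16/(2√55)) · (-2) = -16√55/55 m/s
The boat approaches at 16√55/55 ≈ 2.157 m/s.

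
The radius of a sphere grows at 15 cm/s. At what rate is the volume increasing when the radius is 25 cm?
37500π cm³/s

V = (4/3)πr³
dV/dt = dV/dr · dr/dt = 4πr² · 15
At r = 25: dV/dt = 37500π cm³/s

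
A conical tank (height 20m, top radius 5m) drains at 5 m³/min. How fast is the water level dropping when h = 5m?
16/(5π) ≈ 1.019 m/min

r/h = 5/20, so r = (1/4)h
V = (1/3)πr²h = (1/3)π((1/4)h)²h = (1/48)πh³
dV/dh = (1/16)πh²
dh/dt = (dV/dt)/(dV/dh) = -5/((1/16)π·5²) = -16/(5π) m/min
The level is dropping at 16/(5π) ≈ 1.019 m/min.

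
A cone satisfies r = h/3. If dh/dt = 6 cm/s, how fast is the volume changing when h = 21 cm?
294π cm³/s

V = (1/3)π(h/3)²h = πh³/27
dV/dt = πh²/9 · 6
At h = 21: dV/dt = 294π cm³/s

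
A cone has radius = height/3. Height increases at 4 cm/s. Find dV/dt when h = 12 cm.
64π cm³/s

V = (1/3)π(h/3)²h = πh³/27
dV/dt = πh²/9 · 4
At h = 12: dV/dt = 64π cm³/s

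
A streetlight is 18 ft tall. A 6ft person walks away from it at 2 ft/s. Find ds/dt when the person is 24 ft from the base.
1 ft/s

By similar triangles: 18/(x+s) = 6/s
Solving: s = 6x/12
ds/dt = 6/12 · dx/dt = 1/2 · 2 = 1 ft/s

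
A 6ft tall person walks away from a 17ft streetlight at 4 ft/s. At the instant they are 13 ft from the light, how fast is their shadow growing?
24/11 ft/s

By similar triangles: 17/(x+s) = 6/s
Solving: s = 6x/11
ds/dt = 6/11 · dx/dt = 6/11 · 4 = 24/11 ft/s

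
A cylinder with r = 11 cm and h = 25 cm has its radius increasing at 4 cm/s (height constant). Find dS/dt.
376π cm²/s

S = 2πrh + 2πr² (lateral + bases)
dS/dt = (2πh + 4πr)·dr/dt = (2π·25 + 4π·11)·4
= 376π cm²/s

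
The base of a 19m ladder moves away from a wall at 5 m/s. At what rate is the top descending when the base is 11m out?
11√15/12 ≈ 3.55 m/s

x² + y² = 19²
2x·dx/dt + 2y·dy/dt = 0
dy/dt = -x/y · dx/dt = -11/(4√15) · 5 = -11√15/12 m/s
The top is descending at 11√15/12 ≈ 3.55 m/s.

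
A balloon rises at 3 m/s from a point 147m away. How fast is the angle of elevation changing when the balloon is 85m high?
0.015294 rad/s

tan(θ) = y/147
sec²(θ) · dθ/dt = (1/147) · dy/dt
dθ/dt = cos²(θ)/147 · 3 = 147/(147² + 85²) · 3
dθ/dt = 0.015294 rad/s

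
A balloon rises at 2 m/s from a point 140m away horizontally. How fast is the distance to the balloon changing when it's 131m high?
262√36761/36761 ≈ 1.366 m/s

z² = 140² + y²
z = √(140² + 131²) = √36761
dz/dt = y/z · dy/dt = 131/√36761 · 2 = 262√36761/36761 ≈ 1.366 m/s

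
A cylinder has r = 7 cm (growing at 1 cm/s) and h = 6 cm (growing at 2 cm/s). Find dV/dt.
182π cm³/s

V = πr²h
dV/dt = 2πrh·dr/dt + πr²·dh/dt
= 2π(7)(6)(1) + π(7)²(2)
= 182π cm³/s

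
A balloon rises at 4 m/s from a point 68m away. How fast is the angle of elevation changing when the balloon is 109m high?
0.01648 rad/s

tan(θ) = y/68
sec²(θ) · dθ/dt = (1/68) · dy/dt
dθ/dt = cos²(θ)/68 · 4 = 68/(68² + 109²) · 4
dθ/dt = 0.01648 rad/s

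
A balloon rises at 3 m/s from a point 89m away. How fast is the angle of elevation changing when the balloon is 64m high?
0.022219 rad/s

tan(θ) = y/89
sec²(θ) · dθ/dt = (1/89) · dy/dt
dθ/dt = cos²(θ)/89 · 3 = 89/(89² + 64²) · 3
dθ/dt = 0.022219 rad/s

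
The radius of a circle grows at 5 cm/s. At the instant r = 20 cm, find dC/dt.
10π cm/s

C = 2πr
dC/dt = 2π · dr/dt = 2π · 5 = 10π cm/s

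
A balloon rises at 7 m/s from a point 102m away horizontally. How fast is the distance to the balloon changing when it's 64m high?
224√145/725 ≈ 3.72 m/s

z² = 102² + y²
z = √(102² + 64²) = 10√145
dz/dt = y/z · dy/dt = 64/(10√145) · 7 = 224√145/725 ≈ 3.72 m/s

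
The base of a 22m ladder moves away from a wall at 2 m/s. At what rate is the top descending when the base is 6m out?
3√7/14 ≈ 0.5669 m/s

x² + y² = 22²
2x·dx/dt + 2y·dy/dt = 0
dy/dt = -x/y · dx/dt = -6/(8√7) · 2 = -3√7/14 m/s
The top is descending at 3√7/14 ≈ 0.5669 m/s.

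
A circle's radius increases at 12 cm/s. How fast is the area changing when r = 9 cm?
216π cm²/s

A = πr²
dA/dt = 2πr · dr/dt = 2π(9)(12) = 216π cm²/s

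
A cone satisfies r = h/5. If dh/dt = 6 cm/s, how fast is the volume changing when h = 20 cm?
96π cm³/s

V = (1/3)π(h/5)²h = πh³/75
dV/dt = πh²/25 · 6
At h = 20: dV/dt = 96π cm³/s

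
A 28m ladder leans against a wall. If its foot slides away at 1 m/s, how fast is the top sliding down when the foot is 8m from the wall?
2√5/15 ≈ 0.2981 m/s

x² + y² = 28²
2x·dx/dt + 2y·dy/dt = 0
dy/dt = -x/y · dx/dt = -8/(12√5) · 1 = -2√5/15 m/s
The top is descending at 2√5/15 ≈ 0.2981 m/s.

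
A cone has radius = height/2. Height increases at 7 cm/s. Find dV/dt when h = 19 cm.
2527π/4 cm³/s

V = (1/3)π(h/2)²h = πh³/12
dV/dt = πh²/4 · 7
At h = 19: dV/dt = 2527π/4 cm³/s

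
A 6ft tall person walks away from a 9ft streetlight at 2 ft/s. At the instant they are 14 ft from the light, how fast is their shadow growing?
4 ft/s

By similar triangles: 9/(x+s) = 6/s
Solving: s = 6x/3
ds/dt = 6/3 · dx/dt = 2 · 2 = 4 ft/s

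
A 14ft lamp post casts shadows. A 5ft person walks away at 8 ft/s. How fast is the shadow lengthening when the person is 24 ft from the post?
40/9 ft/s

By similar triangles: 14/(x+s) = 5/s
Solving: s = 5x/9
ds/dt = 5/9 · dx/dt = 5/9 · 8 = 40/9 ft/s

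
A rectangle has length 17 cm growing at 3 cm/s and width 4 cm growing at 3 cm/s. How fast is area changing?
63 cm²/s

A = lw
dA/dt = w·dl/dt + l·dw/dt = 4·3 + 17·3 = 63 cm²/s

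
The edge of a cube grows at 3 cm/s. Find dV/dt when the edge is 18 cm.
2916 cm³/s

V = s³
dV/dt = 3s² · ds/dt = 3·18²·3 = 2916 cm³/s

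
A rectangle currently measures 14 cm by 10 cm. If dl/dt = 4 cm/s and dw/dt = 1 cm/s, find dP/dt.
10 cm/s

P = 2(l + w)
dP/dt = 2(dl/dt + dw/dt) = 2(4 + 1) = 10 cm/s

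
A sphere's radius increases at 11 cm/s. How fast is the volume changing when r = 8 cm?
2816π cm³/s

V = (4/3)πr³
dV/dt = dV/dr · dr/dt = 4πr² · 11
At r = 8: dV/dt = 2816π cm³/s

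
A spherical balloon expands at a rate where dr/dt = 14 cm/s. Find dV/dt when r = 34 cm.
64736π cm³/s

V = (4/3)πr³
dV/dt = dV/dr · dr/dt = 4πr² · 14
At r = 34: dV/dt = 64736π cm³/s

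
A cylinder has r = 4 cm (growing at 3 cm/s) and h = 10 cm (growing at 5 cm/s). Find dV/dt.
320π cm³/s

V = πr²h
dV/dt = 2πrh·dr/dt + πr²·dh/dt
= 2π(4)(10)(3) + π(4)²(5)
= 320π cm³/s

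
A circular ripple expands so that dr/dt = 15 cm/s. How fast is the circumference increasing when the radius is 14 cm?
30π cm/s

C = 2πr
dC/dt = 2π · dr/dt = 2π · 15 = 30π cm/s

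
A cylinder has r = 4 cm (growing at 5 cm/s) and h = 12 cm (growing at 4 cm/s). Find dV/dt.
544π cm³/s

V = πr²h
dV/dt = 2πrh·dr/dt + πr²·dh/dt
= 2π(4)(12)(5) + π(4)²(4)
= 544π cm³/s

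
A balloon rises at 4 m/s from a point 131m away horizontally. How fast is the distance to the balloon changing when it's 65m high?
130√74/629 ≈ 1.778 m/s

z² = 131² + y²
z = √(131² + 65²) = 17√74
dz/dt = y/z · dy/dt = 65/(17√74) · 4 = 130√74/629 ≈ 1.778 m/s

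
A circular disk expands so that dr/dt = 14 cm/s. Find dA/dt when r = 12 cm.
336π cm²/s

A = πr²
dA/dt = 2πr · dr/dt = 2π(12)(14) = 336π cm²/s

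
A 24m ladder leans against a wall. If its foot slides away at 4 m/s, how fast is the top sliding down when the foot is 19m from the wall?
76√215/215 ≈ 5.183 m/s

x² + y² = 24²
2x·dx/dt + 2y·dy/dt = 0
dy/dt = -x/y · dx/dt = -19/√215 · 4 = -76√215/215 m/s
The top is descending at 76√215/215 ≈ 5.183 m/s.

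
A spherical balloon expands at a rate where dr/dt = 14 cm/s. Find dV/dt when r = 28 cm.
43904π cm³/s

V = (4/3)πr³
dV/dt = dV/dr · dr/dt = 4πr² · 14
At r = 28: dV/dt = 43904π cm³/s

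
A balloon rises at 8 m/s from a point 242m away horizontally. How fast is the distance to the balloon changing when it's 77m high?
56√533/533 ≈ 2.426 m/s

z² = 242² + y²
z = √(242² + 77²) = 11√533
dz/dt = y/z · dy/dt = 77/(11√533) · 8 = 56√533/533 ≈ 2.426 m/s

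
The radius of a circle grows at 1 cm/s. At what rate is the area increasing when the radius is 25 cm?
50π cm²/s

A = πr²
dA/dt = 2πr · dr/dt = 2π(25)(1) = 50π cm²/s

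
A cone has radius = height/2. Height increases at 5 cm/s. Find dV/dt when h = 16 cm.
320π cm³/s

V = (1/3)π(h/2)²h = πh³/12
dV/dt = πh²/4 · 5
At h = 16: dV/dt = 320π cm³/s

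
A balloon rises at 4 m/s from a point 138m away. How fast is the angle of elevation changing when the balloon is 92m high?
0.020067 rad/s

tan(θ) = y/138
sec²(θ) · dθ/dt = (1/138) · dy/dt
dθ/dt = cos²(θ)/138 · 4 = 138/(138² + 92²) · 4
dθ/dt = 0.020067 rad/s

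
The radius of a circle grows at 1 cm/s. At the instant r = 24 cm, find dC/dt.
2π cm/s

C = 2πr
dC/dt = 2π · dr/dt = 2π · 1 = 2π cm/s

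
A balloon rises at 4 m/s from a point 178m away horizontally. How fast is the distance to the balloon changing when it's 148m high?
296√13397/13397 ≈ 2.557 m/s

z² = 178² + y²
z = √(178² + 148²) = 2√13397
dz/dt = y/z · dy/dt = 148/(2√13397) · 4 = 296√13397/13397 ≈ 2.557 m/s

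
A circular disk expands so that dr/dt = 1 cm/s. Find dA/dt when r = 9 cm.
18π cm²/s

A = πr²
dA/dt = 2πr · dr/dt = 2π(9)(1) = 18π cm²/s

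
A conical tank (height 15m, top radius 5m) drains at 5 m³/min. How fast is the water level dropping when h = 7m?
45/(49π) ≈ 0.2923 m/min

r/h = 5/15, so r = (1/3)h
V = (1/3)πr²h = (1/3)π((1/3)h)²h = (1/27)πh³
dV/dh = (1/9)πh²
dh/dt = (dV/dt)/(dV/dh) = -5/((1/9)π·7²) = -45/(49π) m/min
The level is dropping at 45/(49π) ≈ 0.2923 m/min.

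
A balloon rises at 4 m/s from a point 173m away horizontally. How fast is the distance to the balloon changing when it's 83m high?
166√36818/18409 ≈ 1.73 m/s

z² = 173² + y²
z = √(173² + 83²) = √36818
dz/dt = y/z · dy/dt = 83/√36818 · 4 = 166√36818/18409 ≈ 1.73 m/s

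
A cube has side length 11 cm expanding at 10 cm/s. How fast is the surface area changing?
1320 cm²/s

A = 6s²
dA/dt = 12s · ds/dt = 12·11·10 = 1320 cm²/s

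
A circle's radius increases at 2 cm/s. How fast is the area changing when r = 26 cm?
104π cm²/s

A = πr²
dA/dt = 2πr · dr/dt = 2π(26)(2) = 104π cm²/s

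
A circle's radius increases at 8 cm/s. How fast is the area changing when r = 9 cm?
144π cm²/s

A = πr²
dA/dt = 2πr · dr/dt = 2π(9)(8) = 144π cm²/s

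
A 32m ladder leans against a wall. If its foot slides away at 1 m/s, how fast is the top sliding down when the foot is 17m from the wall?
17√15/105 ≈ 0.6271 m/s

x² + y² = 32²
2x·dx/dt + 2y·dy/dt = 0
dy/dt = -x/y · dx/dt = -17/(7√15) · 1 = -17√15/105 m/s
The top is descending at 17√15/105 ≈ 0.6271 m/s.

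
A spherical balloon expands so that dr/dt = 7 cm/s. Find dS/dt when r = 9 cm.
504π cm²/s

S = 4πr²
dS/dt = dS/dr · dr/dt = 8πr · 7
At r = 9: dS/dt = 504π cm²/s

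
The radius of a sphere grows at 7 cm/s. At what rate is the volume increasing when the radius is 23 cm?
14812π cm³/s

V = (4/3)πr³
dV/dt = dV/dr · dr/dt = 4πr² · 7
At r = 23: dV/dt = 14812π cm³/s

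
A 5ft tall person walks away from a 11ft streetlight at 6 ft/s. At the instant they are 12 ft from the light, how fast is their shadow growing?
5 ft/s

By similar triangles: 11/(x+s) = 5/s
Solving: s = 5x/6
ds/dt = 5/6 · dx/dt = 5/6 · 6 = 5 ft/s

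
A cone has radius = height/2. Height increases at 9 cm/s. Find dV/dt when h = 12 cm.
324π cm³/s

V = (1/3)π(h/2)²h = πh³/12
dV/dt = πh²/4 · 9
At h = 12: dV/dt = 324π cm³/s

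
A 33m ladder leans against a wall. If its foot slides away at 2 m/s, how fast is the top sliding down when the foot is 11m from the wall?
√2/2 ≈ 0.7071 m/s

x² + y² = 33²
2x·dx/dt + 2y·dy/dt = 0
dy/dt = -x/y · dx/dt = -11/(22√2) · 2 = -√2/2 m/s
The top is descending at √2/2 ≈ 0.7071 m/s.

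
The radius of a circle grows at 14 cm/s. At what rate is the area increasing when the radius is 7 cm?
196π cm²/s

A = πr²
dA/dt = 2πr · dr/dt = 2π(7)(14) = 196π cm²/s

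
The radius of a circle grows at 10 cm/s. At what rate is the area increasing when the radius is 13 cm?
260π cm²/s

A = πr²
dA/dt = 2πr · dr/dt = 2π(13)(10) = 260π cm²/s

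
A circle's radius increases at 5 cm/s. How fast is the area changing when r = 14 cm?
140π cm²/s

A = πr²
dA/dt = 2πr · dr/dt = 2π(14)(5) = 140π cm²/s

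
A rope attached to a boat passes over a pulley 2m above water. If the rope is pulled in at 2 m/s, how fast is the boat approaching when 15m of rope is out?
30√221/221 ≈ 2.018 m/s

rope² = x² + 2²
x = √(15² - 2²) = √221
dx/dt = (rope/x) · d(rope)/dt = (15/√221) · (-2) = -30√221/221 m/s
The boat approaches at 30√221/221 ≈ 2.018 m/s.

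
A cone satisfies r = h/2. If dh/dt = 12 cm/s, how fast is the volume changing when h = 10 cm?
300π cm³/s

V = (1/3)π(h/2)²h = πh³/12
dV/dt = πh²/4 · 12
At h = 10: dV/dt = 300π cm³/s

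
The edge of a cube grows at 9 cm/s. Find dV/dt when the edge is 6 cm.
972 cm³/s

V = s³
dV/dt = 3s² · ds/dt = 3·6²·9 = 972 cm³/s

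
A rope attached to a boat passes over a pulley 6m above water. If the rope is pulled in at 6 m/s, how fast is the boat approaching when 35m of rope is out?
210√1189/1189 ≈ 6.09 m/s

rope² = x² + 6²
x = √(35² - 6²) = √1189
dx/dt = (rope/x) · d(rope)/dt = (35/√1189) · (-6) = -210√1189/1189 m/s
The boat approaches at 210√1189/1189 ≈ 6.09 m/s.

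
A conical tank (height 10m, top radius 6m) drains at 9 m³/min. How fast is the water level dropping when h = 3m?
25/(9π) ≈ 0.8842 m/min

r/h = 6/10, so r = (3/5)h
V = (1/3)πr²h = (1/3)π((3/5)h)²h = (3/25)πh³
dV/dh = (9/25)πh²
dh/dt = (dV/dt)/(dV/dh) = -9/((9/25)π·3²) = -25/(9π) m/min
The level is dropping at 25/(9π) ≈ 0.8842 m/min.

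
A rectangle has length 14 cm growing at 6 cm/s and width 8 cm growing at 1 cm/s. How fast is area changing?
62 cm²/s

A = lw
dA/dt = w·dl/dt + l·dw/dt = 8·6 + 14·1 = 62 cm²/s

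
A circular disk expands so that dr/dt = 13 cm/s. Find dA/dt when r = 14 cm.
364π cm²/s

A = πr²
dA/dt = 2πr · dr/dt = 2π(14)(13) = 364π cm²/s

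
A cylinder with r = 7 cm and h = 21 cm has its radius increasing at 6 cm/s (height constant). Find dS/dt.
420π cm²/s

S = 2πrh + 2πr² (lateral + bases)
dS/dt = (2πh + 4πr)·dr/dt = (2π·21 + 4π·7)·6
= 420π cm²/s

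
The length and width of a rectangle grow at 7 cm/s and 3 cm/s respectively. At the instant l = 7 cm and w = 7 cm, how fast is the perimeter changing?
20 cm/s

P = 2(l + w)
dP/dt = 2(dl/dt + dw/dt) = 2(7 + 3) = 20 cm/s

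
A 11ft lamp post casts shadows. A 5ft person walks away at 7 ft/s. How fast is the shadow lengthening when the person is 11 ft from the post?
35/6 ft/s

By similar triangles: 11/(x+s) = 5/s
Solving: s = 5x/6
ds/dt = 5/6 · dx/dt = 5/6 · 7 = 35/6 ft/s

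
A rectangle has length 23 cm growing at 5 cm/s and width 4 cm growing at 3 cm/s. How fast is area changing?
89 cm²/s

A = lw
dA/dt = w·dl/dt + l·dw/dt = 4·5 + 23·3 = 89 cm²/s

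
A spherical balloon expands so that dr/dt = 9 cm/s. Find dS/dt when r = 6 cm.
432π cm²/s

S = 4πr²
dS/dt = dS/dr · dr/dt = 8πr · 9
At r = 6: dS/dt = 432π cm²/s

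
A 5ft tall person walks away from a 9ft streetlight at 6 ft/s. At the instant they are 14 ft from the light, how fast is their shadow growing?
15/2 ft/s

By similar triangles: 9/(x+s) = 5/s
Solving: s = 5x/4
ds/dt = 5/4 · dx/dt = 5/4 · 6 = 15/2 ft/s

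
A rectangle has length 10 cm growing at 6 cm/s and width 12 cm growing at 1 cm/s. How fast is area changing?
82 cm²/s

A = lw
dA/dt = w·dl/dt + l·dw/dt = 12·6 + 10·1 = 82 cm²/s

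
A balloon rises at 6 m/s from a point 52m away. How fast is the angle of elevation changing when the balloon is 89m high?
0.029365 rad/s

tan(θ) = y/52
sec²(θ) · dθ/dt = (1/52) · dy/dt
dθ/dt = cos²(θ)/52 · 6 = 52/(52² + 89²) · 6
dθ/dt = 0.029365 rad/s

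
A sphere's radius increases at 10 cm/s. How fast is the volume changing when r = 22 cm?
19360π cm³/s

V = (4/3)πr³
dV/dt = dV/dr · dr/dt = 4πr² · 10
At r = 22: dV/dt = 19360π cm³/s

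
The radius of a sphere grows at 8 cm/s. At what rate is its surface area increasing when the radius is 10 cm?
640π cm²/s

S = 4πr²
dS/dt = dS/dr · dr/dt = 8πr · 8
At r = 10: dS/dt = 640π cm²/s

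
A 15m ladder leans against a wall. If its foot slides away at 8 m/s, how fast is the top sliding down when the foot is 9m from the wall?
6 m/s

x² + y² = 15²
2x·dx/dt + 2y·dy/dt = 0
dy/dt = -x/y · dx/dt = -9/12 · 8 = -6 m/s
The top is descending at 6 m/s.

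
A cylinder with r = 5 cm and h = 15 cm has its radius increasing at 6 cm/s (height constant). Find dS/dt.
300π cm²/s

S = 2πrh + 2πr² (lateral + bases)
dS/dt = (2πh + 4πr)·dr/dt = (2π·15 + 4π·5)·6
= 300π cm²/s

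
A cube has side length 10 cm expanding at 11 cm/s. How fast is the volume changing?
3300 cm³/s

V = s³
dV/dt = 3s² · ds/dt = 3·10²·11 = 3300 cm³/s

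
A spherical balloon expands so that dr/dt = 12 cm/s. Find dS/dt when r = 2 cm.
192π cm²/s

S = 4πr²
dS/dt = dS/dr · dr/dt = 8πr · 12
At r = 2: dS/dt = 192π cm²/s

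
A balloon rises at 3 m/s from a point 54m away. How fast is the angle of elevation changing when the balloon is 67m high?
0.021877 rad/s

tan(θ) = y/54
sec²(θ) · dθ/dt = (1/54) · dy/dt
dθ/dt = cos²(θ)/54 · 3 = 54/(54² + 67²) · 3
dθ/dt = 0.021877 rad/s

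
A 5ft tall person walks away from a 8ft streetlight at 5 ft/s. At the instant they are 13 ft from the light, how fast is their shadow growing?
25/3 ft/s

By similar triangles: 8/(x+s) = 5/s
Solving: s = 5x/3
ds/dt = 5/3 · dx/dt = 5/3 · 5 = 25/3 ft/s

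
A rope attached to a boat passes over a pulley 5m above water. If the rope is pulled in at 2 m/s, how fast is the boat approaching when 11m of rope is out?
11√6/12 ≈ 2.245 m/s

rope² = x² + 5²
x = √(11² - 5²) = 4√6
dx/dt = (rope/x) · d(rope)/dt = (11/(4√6)) · (-2) = -11√6/12 m/s
The boat approaches at 11√6/12 ≈ 2.245 m/s.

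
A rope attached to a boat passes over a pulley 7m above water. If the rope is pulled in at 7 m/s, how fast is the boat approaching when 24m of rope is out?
168√527/527 ≈ 7.318 m/s

rope² = x² + 7²
x = √(24² - 7²) = √527
dx/dt = (rope/x) · d(rope)/dt = (24/√527) · (-7) = -168√527/527 m/s
The boat approaches at 168√527/527 ≈ 7.318 m/s.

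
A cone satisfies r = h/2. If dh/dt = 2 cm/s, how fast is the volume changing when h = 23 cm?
529π/2 cm³/s

V = (1/3)π(h/2)²h = πh³/12
dV/dt = πh²/4 · 2
At h = 23: dV/dt = 529π/2 cm³/s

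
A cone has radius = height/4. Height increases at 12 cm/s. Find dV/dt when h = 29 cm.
2523π/4 cm³/s

V = (1/3)π(h/4)²h = πh³/48
dV/dt = πh²/16 · 12
At h = 29: dV/dt = 2523π/4 cm³/s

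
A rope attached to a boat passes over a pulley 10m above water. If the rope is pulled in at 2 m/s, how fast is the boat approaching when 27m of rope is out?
54√629/629 ≈ 2.153 m/s

rope² = x² + 10²
x = √(27² - 10²) = √629
dx/dt = (rope/x) · d(rope)/dt = (27/√629) · (-2) = -54√629/629 m/s
The boat approaches at 54√629/629 ≈ 2.153 m/s.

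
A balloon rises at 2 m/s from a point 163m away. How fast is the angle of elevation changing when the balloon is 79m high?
0.009936 rad/s

tan(θ) = y/163
sec²(θ) · dθ/dt = (1/163) · dy/dt
dθ/dt = cos²(θ)/163 · 2 = 163/(163² + 79²) · 2
dθ/dt = 0.009936 rad/s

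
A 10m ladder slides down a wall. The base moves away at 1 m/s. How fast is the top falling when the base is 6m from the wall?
3/4 = 0.75 m/s

x² + y² = 10²
2x·dx/dt + 2y·dy/dt = 0
dy/dt = -x/y · dx/dt = -6/8 · 1 = -3/4 m/s
The top is descending at 3/4 = 0.75 m/s.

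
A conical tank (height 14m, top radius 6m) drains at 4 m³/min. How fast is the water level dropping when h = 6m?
49/(81π) ≈ 0.1926 m/min

r/h = 6/14, so r = (3/7)h
V = (1/3)πr²h = (1/3)π((3/7)h)²h = (3/49)πh³
dV/dh = (9/49)πh²
dh/dt = (dV/dt)/(dV/dh) = -4/((9/49)π·6²) = -49/(81π) m/min
The level is dropping at 49/(81π) ≈ 0.1926 m/min.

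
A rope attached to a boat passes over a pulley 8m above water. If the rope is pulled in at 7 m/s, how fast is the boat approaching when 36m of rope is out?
9√77/11 ≈ 7.18 m/s

rope² = x² + 8²
x = √(36² - 8²) = 4√77
dx/dt = (rope/x) · d(rope)/dt = (36/(4√77)) · (-7) = -9√77/11 m/s
The boat approaches at 9√77/11 ≈ 7.18 m/s.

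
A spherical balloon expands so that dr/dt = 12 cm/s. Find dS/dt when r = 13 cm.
1248π cm²/s

S = 4πr²
dS/dt = dS/dr · dr/dt = 8πr · 12
At r = 13: dS/dt = 1248π cm²/s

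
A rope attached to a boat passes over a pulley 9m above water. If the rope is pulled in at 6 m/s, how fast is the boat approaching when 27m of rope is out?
9√2/2 ≈ 6.364 m/s

rope² = x² + 9²
x = √(27² - 9²) = 18√2
dx/dt = (rope/x) · d(rope)/dt = (27/(18√2)) · (-6) = -9√2/2 m/s
The boat approaches at 9√2/2 ≈ 6.364 m/s.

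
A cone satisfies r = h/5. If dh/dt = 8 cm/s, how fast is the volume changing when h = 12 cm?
1152π/25 cm³/s

V = (1/3)π(h/5)²h = πh³/75
dV/dt = πh²/25 · 8
At h = 12: dV/dt = 1152π/25 cm³/s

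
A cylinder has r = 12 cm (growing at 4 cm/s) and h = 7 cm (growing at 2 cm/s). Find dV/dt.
960π cm³/s

V = πr²h
dV/dt = 2πrh·dr/dt + πr²·dh/dt
= 2π(12)(7)(4) + π(12)²(2)
= 960π cm³/s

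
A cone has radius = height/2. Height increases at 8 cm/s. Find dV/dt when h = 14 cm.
392π cm³/s

V = (1/3)π(h/2)²h = πh³/12
dV/dt = πh²/4 · 8
At h = 14: dV/dt = 392π cm³/s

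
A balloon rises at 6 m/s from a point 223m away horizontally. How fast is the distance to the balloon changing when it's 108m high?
648√73/2117 ≈ 2.615 m/s

z² = 223² + y²
z = √(223² + 108²) = 29√73
dz/dt = y/z · dy/dt = 108/(29√73) · 6 = 648√73/2117 ≈ 2.615 m/s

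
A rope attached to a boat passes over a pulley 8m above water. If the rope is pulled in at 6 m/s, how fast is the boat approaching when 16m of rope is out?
4√3 ≈ 6.928 m/s

rope² = x² + 8²
x = √(16² - 8²) = 8√3
dx/dt = (rope/x) · d(rope)/dt = (16/(8√3)) · (-6) = -4√3 m/s
The boat approaches at 4√3 ≈ 6.928 m/s.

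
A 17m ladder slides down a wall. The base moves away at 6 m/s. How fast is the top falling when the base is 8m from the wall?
16/5 = 3.2 m/s

x² + y² = 17²
2x·dx/dt + 2y·dy/dt = 0
dy/dt = -x/y · dx/dt = -8/15 · 6 = -16/5 m/s
The top is descending at 16/5 = 3.2 m/s.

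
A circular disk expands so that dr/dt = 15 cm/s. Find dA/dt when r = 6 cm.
180π cm²/s

A = πr²
dA/dt = 2πr · dr/dt = 2π(6)(15) = 180π cm²/s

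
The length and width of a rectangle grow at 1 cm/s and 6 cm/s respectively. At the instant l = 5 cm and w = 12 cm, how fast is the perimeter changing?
14 cm/s

P = 2(l + w)
dP/dt = 2(dl/dt + dw/dt) = 2(1 + 6) = 14 cm/s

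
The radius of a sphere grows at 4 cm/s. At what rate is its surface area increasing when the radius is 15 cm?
480π cm²/s

S = 4πr²
dS/dt = dS/dr · dr/dt = 8πr · 4
At r = 15: dS/dt = 480π cm²/s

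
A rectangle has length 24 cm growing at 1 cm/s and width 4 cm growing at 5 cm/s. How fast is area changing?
124 cm²/s

A = lw
dA/dt = w·dl/dt + l·dw/dt = 4·1 + 24·5 = 124 cm²/s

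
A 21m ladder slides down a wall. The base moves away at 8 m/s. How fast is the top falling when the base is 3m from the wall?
2√3/3 ≈ 1.155 m/s

x² + y² = 21²
2x·dx/dt + 2y·dy/dt = 0
dy/dt = -x/y · dx/dt = -3/(12√3) · 8 = -2√3/3 m/s
The top is descending at 2√3/3 ≈ 1.155 m/s.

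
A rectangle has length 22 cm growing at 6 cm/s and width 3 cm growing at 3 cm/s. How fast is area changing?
84 cm²/s

A = lw
dA/dt = w·dl/dt + l·dw/dt = 3·6 + 22·3 = 84 cm²/s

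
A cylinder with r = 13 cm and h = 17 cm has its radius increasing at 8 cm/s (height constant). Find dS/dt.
688π cm²/s

S = 2πrh + 2πr² (lateral + bases)
dS/dt = (2πh + 4πr)·dr/dt = (2π·17 + 4π·13)·8
= 688π cm²/s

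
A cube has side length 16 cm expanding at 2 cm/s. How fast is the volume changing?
1536 cm³/s

V = s³
dV/dt = 3s² · ds/dt = 3·16²·2 = 1536 cm³/s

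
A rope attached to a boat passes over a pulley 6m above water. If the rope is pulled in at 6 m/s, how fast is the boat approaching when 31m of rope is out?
186√37/185 ≈ 6.116 m/s

rope² = x² + 6²
x = √(31² - 6²) = 5√37
dx/dt = (rope/x) · d(rope)/dt = (31/(5√37)) · (-6) = -186√37/185 m/s
The boat approaches at 186√37/185 ≈ 6.116 m/s.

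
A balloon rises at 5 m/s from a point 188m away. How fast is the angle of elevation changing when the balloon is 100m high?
0.02073 rad/s

tan(θ) = y/188
sec²(θ) · dθ/dt = (1/188) · dy/dt
dθ/dt = cos²(θ)/188 · 5 = 188/(188² + 100²) · 5
dθ/dt = 0.02073 rad/s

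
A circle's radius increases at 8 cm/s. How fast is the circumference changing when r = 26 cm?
16π cm/s

C = 2πr
dC/dt = 2π · dr/dt = 2π · 8 = 16π cm/s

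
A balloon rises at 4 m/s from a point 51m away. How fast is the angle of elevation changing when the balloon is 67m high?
0.028773 rad/s

tan(θ) = y/51
sec²(θ) · dθ/dt = (1/51) · dy/dt
dθ/dt = cos²(θ)/51 · 4 = 51/(51² + 67²) · 4
dθ/dt = 0.028773 rad/s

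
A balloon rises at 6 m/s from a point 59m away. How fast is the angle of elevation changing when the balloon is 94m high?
0.028741 rad/s

tan(θ) = y/59
sec²(θ) · dθ/dt = (1/59) · dy/dt
dθ/dt = cos²(θ)/59 · 6 = 59/(59² + 94²) · 6
dθ/dt = 0.028741 rad/s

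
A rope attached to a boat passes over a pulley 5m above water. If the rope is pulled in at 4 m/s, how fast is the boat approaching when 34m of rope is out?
136√1131/1131 ≈ 4.044 m/s

rope² = x² + 5²
x = √(34² - 5²) = √1131
dx/dt = (rope/x) · d(rope)/dt = (34/√1131) · (-4) = -136√1131/1131 m/s
The boat approaches at 136√1131/1131 ≈ 4.044 m/s.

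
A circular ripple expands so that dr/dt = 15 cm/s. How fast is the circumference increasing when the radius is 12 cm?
30π cm/s

C = 2πr
dC/dt = 2π · dr/dt = 2π · 15 = 30π cm/s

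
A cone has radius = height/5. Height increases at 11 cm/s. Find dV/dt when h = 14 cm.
2156π/25 cm³/s

V = (1/3)π(h/5)²h = πh³/75
dV/dt = πh²/25 · 11
At h = 14: dV/dt = 2156π/25 cm³/s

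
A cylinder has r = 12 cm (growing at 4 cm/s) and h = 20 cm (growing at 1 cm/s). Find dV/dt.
2064π cm³/s

V = πr²h
dV/dt = 2πrh·dr/dt + πr²·dh/dt
= 2π(12)(20)(4) + π(12)²(1)
= 2064π cm³/s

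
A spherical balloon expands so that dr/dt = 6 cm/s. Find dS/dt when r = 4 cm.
192π cm²/s

S = 4πr²
dS/dt = dS/dr · dr/dt = 8πr · 6
At r = 4: dS/dt = 192π cm²/s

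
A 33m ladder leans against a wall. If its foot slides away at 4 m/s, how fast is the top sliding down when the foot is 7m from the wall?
7√65/65 ≈ 0.8682 m/s

x² + y² = 33²
2x·dx/dt + 2y·dy/dt = 0
dy/dt = -x/y · dx/dt = -7/(4√65) · 4 = -7√65/65 m/s
The top is descending at 7√65/65 ≈ 0.8682 m/s.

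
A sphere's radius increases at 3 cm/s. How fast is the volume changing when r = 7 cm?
588π cm³/s

V = (4/3)πr³
dV/dt = dV/dr · dr/dt = 4πr² · 3
At r = 7: dV/dt = 588π cm³/s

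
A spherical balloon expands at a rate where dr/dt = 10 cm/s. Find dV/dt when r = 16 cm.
10240π cm³/s

V = (4/3)πr³
dV/dt = dV/dr · dr/dt = 4πr² · 10
At r = 16: dV/dt = 10240π cm³/s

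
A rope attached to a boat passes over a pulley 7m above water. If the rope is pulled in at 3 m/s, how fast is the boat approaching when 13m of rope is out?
13√30/20 ≈ 3.56 m/s

rope² = x² + 7²
x = √(13² - 7²) = 2√30
dx/dt = (rope/x) · d(rope)/dt = (13/(2√30)) · (-3) = -13√30/20 m/s
The boat approaches at 13√30/20 ≈ 3.56 m/s.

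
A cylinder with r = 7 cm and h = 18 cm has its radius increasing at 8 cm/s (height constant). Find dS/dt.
512π cm²/s

S = 2πrh + 2πr² (lateral + bases)
dS/dt = (2πh + 4πr)·dr/dt = (2π·18 + 4π·7)·8
= 512π cm²/s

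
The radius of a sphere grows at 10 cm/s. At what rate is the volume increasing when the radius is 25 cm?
25000π cm³/s

V = (4/3)πr³
dV/dt = dV/dr · dr/dt = 4πr² · 10
At r = 25: dV/dt = 25000π cm³/s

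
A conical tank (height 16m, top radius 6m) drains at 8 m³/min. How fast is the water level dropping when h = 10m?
128/(225π) ≈ 0.1811 m/min

r/h = 6/16, so r = (3/8)h
V = (1/3)πr²h = (1/3)π((3/8)h)²h = (3/64)πh³
dV/dh = (9/64)πh²
dh/dt = (dV/dt)/(dV/dh) = -8/((9/64)π·10²) = -128/(225π) m/min
The level is dropping at 128/(225π) ≈ 0.1811 m/min.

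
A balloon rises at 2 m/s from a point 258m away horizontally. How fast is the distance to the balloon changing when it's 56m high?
56√697/3485 ≈ 0.4242 m/s

z² = 258² + y²
z = √(258² + 56²) = 10√697
dz/dt = y/z · dy/dt = 56/(10√697) · 2 = 56√697/3485 ≈ 0.4242 m/s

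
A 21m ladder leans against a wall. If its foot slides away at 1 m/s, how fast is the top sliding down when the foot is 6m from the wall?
2√5/15 ≈ 0.2981 m/s

x² + y² = 21²
2x·dx/dt + 2y·dy/dt = 0
dy/dt = -x/y · dx/dt = -6/(9√5) · 1 = -2√5/15 m/s
The top is descending at 2√5/15 ≈ 0.2981 m/s.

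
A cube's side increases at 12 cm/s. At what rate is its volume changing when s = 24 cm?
20736 cm³/s

V = s³
dV/dt = 3s² · ds/dt = 3·24²·12 = 20736 cm³/s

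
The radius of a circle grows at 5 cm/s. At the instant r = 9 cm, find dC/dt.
10π cm/s

C = 2πr
dC/dt = 2π · dr/dt = 2π · 5 = 10π cm/s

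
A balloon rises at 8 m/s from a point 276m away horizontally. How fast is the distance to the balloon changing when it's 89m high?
712√84097/84097 ≈ 2.455 m/s

z² = 276² + y²
z = √(276² + 89²) = √84097
dz/dt = y/z · dy/dt = 89/√84097 · 8 = 712√84097/84097 ≈ 2.455 m/s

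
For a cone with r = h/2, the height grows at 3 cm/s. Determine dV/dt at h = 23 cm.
1587π/4 cm³/s

V = (1/3)π(h/2)²h = πh³/12
dV/dt = πh²/4 · 3
At h = 23: dV/dt = 1587π/4 cm³/s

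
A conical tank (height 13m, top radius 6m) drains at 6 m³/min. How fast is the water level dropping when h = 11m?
169/(726π) ≈ 0.0741 m/min

r/h = 6/13, so r = (6/13)h
V = (1/3)πr²h = (1/3)π((6/13)h)²h = (12/169)πh³
dV/dh = (36/169)πh²
dh/dt = (dV/dt)/(dV/dh) = -6/((36/169)π·11²) = -169/(726π) m/min
The level is dropping at 169/(726π) ≈ 0.0741 m/min.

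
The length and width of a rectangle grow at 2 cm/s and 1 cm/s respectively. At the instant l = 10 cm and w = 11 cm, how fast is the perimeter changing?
6 cm/s

P = 2(l + w)
dP/dt = 2(dl/dt + dw/dt) = 2(2 + 1) = 6 cm/s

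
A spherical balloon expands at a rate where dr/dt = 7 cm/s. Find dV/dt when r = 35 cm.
34300π cm³/s

V = (4/3)πr³
dV/dt = dV/dr · dr/dt = 4πr² · 7
At r = 35: dV/dt = 34300π cm³/s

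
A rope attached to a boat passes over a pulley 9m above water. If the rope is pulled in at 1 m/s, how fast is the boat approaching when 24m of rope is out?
8√55/55 ≈ 1.079 m/s

rope² = x² + 9²
x = √(24² - 9²) = 3√55
dx/dt = (rope/x) · d(rope)/dt = (24/(3√55)) · (-1) = -8√55/55 m/s
The boat approaches at 8√55/55 ≈ 1.079 m/s.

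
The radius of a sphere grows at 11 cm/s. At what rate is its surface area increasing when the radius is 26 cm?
2288π cm²/s

S = 4πr²
dS/dt = dS/dr · dr/dt = 8πr · 11
At r = 26: dS/dt = 2288π cm²/s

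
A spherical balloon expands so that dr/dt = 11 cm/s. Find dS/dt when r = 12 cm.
1056π cm²/s

S = 4πr²
dS/dt = dS/dr · dr/dt = 8πr · 11
At r = 12: dS/dt = 1056π cm²/s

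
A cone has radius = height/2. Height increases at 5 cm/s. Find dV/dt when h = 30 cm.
1125π cm³/s

V = (1/3)π(h/2)²h = πh³/12
dV/dt = πh²/4 · 5
At h = 30: dV/dt = 1125π cm³/s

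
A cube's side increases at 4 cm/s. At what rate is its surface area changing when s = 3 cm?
144 cm²/s

A = 6s²
dA/dt = 12s · ds/dt = 12·3·4 = 144 cm²/s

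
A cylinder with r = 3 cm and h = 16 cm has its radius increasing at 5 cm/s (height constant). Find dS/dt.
220π cm²/s

S = 2πrh + 2πr² (lateral + bases)
dS/dt = (2πh + 4πr)·dr/dt = (2π·16 + 4π·3)·5
= 220π cm²/s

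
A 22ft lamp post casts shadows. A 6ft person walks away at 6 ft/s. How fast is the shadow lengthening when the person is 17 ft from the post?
9/4 ft/s

By similar triangles: 22/(x+s) = 6/s
Solving: s = 6x/16
ds/dt = 6/16 · dx/dt = 3/8 · 6 = 9/4 ft/s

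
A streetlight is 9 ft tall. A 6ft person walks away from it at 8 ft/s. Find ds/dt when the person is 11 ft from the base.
16 ft/s

By similar triangles: 9/(x+s) = 6/s
Solving: s = 6x/3
ds/dt = 6/3 · dx/dt = 2 · 8 = 16 ft/s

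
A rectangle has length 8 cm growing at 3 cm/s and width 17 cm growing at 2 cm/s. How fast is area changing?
67 cm²/s

A = lw
dA/dt = w·dl/dt + l·dw/dt = 17·3 + 8·2 = 67 cm²/s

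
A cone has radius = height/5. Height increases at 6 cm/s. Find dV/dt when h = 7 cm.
294π/25 cm³/s

V = (1/3)π(h/5)²h = πh³/75
dV/dt = πh²/25 · 6
At h = 7: dV/dt = 294π/25 cm³/s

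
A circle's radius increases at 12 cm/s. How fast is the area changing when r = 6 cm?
144π cm²/s

A = πr²
dA/dt = 2πr · dr/dt = 2π(6)(12) = 144π cm²/s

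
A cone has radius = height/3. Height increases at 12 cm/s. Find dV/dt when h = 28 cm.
3136π/3 cm³/s

V = (1/3)π(h/3)²h = πh³/27
dV/dt = πh²/9 · 12
At h = 28: dV/dt = 3136π/3 cm³/s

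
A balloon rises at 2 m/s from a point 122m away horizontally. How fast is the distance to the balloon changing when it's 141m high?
282√34765/34765 ≈ 1.512 m/s

z² = 122² + y²
z = √(122² + 141²) = √34765
dz/dt = y/z · dy/dt = 141/√34765 · 2 = 282√34765/34765 ≈ 1.512 m/s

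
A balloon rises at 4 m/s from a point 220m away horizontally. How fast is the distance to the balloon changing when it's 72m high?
72√3349/3349 ≈ 1.244 m/s

z² = 220² + y²
z = √(220² + 72²) = 4√3349
dz/dt = y/z · dy/dt = 72/(4√3349) · 4 = 72√3349/3349 ≈ 1.244 m/s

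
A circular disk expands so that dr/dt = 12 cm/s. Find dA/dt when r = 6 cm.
144π cm²/s

A = πr²
dA/dt = 2πr · dr/dt = 2π(6)(12) = 144π cm²/s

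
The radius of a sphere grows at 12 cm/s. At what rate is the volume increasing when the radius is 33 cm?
52272π cm³/s

V = (4/3)πr³
dV/dt = dV/dr · dr/dt = 4πr² · 12
At r = 33: dV/dt = 52272π cm³/s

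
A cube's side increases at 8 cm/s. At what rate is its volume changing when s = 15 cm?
5400 cm³/s

V = s³
dV/dt = 3s² · ds/dt = 3·15²·8 = 5400 cm³/s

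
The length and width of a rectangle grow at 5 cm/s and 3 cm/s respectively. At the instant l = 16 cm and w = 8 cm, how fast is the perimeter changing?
16 cm/s

P = 2(l + w)
dP/dt = 2(dl/dt + dw/dt) = 2(5 + 3) = 16 cm/s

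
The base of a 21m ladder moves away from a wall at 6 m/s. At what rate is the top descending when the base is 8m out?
48√377/377 ≈ 2.472 m/s

x² + y² = 21²
2x·dx/dt + 2y·dy/dt = 0
dy/dt = -x/y · dx/dt = -8/√377 · 6 = -48√377/377 m/s
The top is descending at 48√377/377 ≈ 2.472 m/s.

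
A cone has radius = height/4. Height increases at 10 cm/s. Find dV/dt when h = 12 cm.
90π cm³/s

V = (1/3)π(h/4)²h = πh³/48
dV/dt = πh²/16 · 10
At h = 12: dV/dt = 90π cm³/s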